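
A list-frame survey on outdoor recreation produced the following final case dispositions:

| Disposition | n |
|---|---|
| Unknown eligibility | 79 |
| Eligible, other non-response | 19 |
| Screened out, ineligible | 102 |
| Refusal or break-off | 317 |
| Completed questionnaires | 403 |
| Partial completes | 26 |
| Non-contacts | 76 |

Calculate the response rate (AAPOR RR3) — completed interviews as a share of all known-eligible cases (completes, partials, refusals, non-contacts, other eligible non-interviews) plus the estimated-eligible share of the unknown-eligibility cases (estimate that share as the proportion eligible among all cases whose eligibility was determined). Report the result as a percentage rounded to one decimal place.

Top = 403
Eligible (known) = 403 + 26 + 317 + 76 + 19 = 841
e = 841 / (841 + 102) = 841 / 943 = 0.8918
e × U = 0.8918 × 79 = 70.45
Base = 841 + 70.45 = 911.45
RR3 = 403 / 911.45 = 0.4422

44.2%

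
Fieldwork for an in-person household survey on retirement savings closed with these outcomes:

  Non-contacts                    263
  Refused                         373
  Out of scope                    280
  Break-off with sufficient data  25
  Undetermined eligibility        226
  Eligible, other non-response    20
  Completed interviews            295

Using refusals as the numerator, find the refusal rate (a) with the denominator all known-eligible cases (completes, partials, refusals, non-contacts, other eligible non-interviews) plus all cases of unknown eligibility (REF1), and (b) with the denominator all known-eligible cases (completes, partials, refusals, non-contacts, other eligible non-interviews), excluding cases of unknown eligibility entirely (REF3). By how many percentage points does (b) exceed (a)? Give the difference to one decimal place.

7.2

Num → 373
Denom → 295 + 25 + 373 + 263 + 20 + 226 = 1202
REF1 = 373 / 1202 = 0.3103
Denom → 295 + 25 + 373 + 263 + 20 = 976
REF3 = 373 / 976 = 0.3822
Difference = 38.22 − 31.03 = 7.19 percentage points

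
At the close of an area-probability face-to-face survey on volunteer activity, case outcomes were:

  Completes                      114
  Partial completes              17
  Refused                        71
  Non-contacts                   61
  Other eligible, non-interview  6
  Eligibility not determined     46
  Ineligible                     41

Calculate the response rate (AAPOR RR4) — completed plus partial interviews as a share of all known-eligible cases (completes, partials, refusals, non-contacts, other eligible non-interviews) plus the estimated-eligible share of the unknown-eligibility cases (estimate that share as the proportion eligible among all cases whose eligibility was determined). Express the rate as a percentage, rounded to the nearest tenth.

42.4%

Num → 114 + 17 = 131
Eligible (known) → 114 + 17 + 71 + 61 + 6 = 269
e = 269 / (269 + 41) = 269 / 310 = 0.8677
Estimated eligible among unknowns → 0.8677 × 46 = 39.91
Base → 269 + 39.91 = 308.91
RR4 = 131 / 308.91 = 0.4241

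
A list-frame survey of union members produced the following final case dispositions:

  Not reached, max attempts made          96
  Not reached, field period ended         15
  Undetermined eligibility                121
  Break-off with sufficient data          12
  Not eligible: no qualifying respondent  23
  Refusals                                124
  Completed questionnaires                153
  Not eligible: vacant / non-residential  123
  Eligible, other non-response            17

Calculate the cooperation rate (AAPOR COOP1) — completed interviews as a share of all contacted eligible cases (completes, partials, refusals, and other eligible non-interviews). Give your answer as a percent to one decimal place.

No contact after all attempts = 15 + 96 = 111
Screened out, ineligible = 23 + 123 = 146
Numerator: 153
Denom: 153 + 12 + 124 + 17 = 306
COOP1 = 153 / 306 = 0.5000

50.0%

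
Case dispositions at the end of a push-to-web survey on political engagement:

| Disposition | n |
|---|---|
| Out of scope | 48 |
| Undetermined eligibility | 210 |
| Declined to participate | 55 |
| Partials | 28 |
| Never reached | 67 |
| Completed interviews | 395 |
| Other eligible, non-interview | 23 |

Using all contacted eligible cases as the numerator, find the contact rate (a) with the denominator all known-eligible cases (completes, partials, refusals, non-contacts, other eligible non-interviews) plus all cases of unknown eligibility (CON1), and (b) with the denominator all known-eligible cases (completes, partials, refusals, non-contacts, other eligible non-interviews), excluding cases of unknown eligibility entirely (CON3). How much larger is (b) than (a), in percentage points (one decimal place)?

23.8

Numerator: 395 + 28 + 55 + 23 = 501
Base: 395 + 28 + 55 + 67 + 23 + 210 = 778
CON1 = 501 / 778 = 0.6440
Base: 395 + 28 + 55 + 67 + 23 = 568
CON3 = 501 / 568 = 0.8820
Difference = 88.20 − 64.40 = 23.80 percentage points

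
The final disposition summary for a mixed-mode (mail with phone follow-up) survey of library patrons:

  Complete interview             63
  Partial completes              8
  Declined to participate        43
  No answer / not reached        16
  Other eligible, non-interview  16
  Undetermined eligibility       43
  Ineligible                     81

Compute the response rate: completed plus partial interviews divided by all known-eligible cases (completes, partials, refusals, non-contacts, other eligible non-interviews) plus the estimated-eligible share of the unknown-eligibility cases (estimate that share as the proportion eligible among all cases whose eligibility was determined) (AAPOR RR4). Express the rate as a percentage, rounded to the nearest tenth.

40.9%

Top → 63 + 8 = 71
Determined eligible → 63 + 8 + 43 + 16 + 16 = 146
e = 146 / (146 + 81) = 146 / 227 = 0.6432
Eligible share of unknowns → 0.6432 × 43 = 27.66
Denom → 146 + 27.66 = 173.66
RR4 = 71 / 173.66 = 0.4088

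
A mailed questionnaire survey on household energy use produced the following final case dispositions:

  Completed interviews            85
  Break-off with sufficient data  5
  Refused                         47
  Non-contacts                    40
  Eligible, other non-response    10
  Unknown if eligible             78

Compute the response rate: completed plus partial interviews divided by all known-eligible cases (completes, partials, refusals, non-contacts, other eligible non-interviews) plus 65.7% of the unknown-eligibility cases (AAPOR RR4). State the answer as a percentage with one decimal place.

Num → 85 + 5 = 90
Determined eligible → 85 + 5 + 47 + 40 + 10 = 187
e × U → 0.6570 × 78 = 51.25
Denom → 187 + 51.25 = 238.25
RR4 = 90 / 238.25 = 0.3778

37.8%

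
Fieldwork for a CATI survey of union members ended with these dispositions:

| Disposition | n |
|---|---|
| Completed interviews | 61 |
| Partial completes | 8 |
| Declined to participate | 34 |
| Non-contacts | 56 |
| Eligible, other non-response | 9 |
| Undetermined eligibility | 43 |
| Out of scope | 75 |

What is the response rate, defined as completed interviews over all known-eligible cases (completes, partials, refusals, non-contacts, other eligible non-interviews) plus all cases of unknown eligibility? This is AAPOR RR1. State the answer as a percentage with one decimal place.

28.9%

Numerator: 61
Denominator: 61 + 8 + 34 + 56 + 9 + 43 = 211
RR1 = 61 / 211 = 0.2891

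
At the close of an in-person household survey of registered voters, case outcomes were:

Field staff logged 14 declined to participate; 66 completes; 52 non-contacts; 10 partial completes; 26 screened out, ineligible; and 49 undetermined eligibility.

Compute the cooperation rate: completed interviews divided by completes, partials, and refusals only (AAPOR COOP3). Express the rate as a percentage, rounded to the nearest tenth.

Numerator: 66
Denom: 66 + 10 + 14 = 90
COOP3 = 66 / 90 = 0.7333

73.3%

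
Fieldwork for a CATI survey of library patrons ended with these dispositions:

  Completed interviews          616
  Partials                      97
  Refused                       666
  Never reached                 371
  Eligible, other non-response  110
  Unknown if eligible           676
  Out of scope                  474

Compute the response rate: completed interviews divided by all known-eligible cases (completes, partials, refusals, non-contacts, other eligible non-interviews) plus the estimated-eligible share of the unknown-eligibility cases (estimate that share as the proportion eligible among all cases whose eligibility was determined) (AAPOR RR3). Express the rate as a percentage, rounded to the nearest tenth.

Num → 616
Determined eligible → 616 + 97 + 666 + 371 + 110 = 1860
e = 1860 / (1860 + 474) = 1860 / 2334 = 0.7969
e × U → 0.7969 × 676 = 538.70
Denominator → 1860 + 538.70 = 2398.70
RR3 = 616 / 2398.70 = 0.2568

25.7%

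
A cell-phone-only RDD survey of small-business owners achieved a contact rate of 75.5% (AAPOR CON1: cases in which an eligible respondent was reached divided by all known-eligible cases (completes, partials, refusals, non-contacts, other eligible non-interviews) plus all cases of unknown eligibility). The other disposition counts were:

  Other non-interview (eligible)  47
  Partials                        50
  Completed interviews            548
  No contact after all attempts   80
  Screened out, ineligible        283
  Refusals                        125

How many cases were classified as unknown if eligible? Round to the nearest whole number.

170

Numerator: 548 + 50 + 125 + 47 = 770
CON1 = 770 / D = 0.755
D = 770 / 0.755 = 1019.9
Remaining denominator categories sum to 850
unknown if eligible = 1019.9 − 850 ≈ 170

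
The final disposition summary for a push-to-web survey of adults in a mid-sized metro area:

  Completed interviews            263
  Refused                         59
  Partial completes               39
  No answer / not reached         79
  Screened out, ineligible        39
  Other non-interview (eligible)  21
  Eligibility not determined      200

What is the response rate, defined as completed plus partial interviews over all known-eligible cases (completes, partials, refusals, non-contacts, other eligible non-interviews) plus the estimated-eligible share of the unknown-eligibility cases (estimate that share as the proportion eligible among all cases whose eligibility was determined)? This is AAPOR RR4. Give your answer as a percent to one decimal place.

Top → 263 + 39 = 302
Eligible (known) → 263 + 39 + 59 + 79 + 21 = 461
e = 461 / (461 + 39) = 461 / 500 = 0.9220
e × U → 0.9220 × 200 = 184.40
Denominator → 461 + 184.40 = 645.40
RR4 = 302 / 645.40 = 0.4679

46.8%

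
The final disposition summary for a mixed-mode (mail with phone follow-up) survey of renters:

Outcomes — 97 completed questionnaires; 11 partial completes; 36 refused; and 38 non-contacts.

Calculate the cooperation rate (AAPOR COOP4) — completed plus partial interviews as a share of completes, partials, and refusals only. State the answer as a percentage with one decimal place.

75.0%

Num = 97 + 11 = 108
Base = 97 + 11 + 36 = 144
COOP4 = 108 / 144 = 0.7500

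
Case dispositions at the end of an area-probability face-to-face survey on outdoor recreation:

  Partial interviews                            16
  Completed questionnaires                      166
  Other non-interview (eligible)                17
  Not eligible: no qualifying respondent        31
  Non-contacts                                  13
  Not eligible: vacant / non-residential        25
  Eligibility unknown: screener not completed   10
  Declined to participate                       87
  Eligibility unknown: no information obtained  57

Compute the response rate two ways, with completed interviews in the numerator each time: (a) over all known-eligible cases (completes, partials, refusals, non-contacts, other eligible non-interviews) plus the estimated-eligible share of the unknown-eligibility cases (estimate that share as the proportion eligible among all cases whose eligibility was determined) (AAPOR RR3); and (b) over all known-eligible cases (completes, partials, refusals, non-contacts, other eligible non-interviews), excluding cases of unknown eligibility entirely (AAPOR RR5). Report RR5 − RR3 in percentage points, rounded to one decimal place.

Unknown eligibility = 10 + 57 = 67
Ineligible = 31 + 25 = 56
Top: 166
Known eligible: 166 + 16 + 87 + 13 + 17 = 299
e = 299 / (299 + 56) = 299 / 355 = 0.8423
e × U: 0.8423 × 67 = 56.43
Base: 299 + 56.43 = 355.43
RR3 = 166 / 355.43 = 0.4670
Base: 166 + 16 + 87 + 13 + 17 = 299
RR5 = 166 / 299 = 0.5552
Difference = 55.52 − 46.70 = 8.82 percentage points

8.8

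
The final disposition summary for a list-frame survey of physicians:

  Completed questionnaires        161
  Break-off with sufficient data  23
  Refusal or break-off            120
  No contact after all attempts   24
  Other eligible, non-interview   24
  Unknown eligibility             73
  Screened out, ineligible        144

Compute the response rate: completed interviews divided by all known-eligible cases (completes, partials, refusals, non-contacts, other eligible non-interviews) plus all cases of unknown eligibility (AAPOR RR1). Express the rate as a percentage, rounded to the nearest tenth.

Numerator = 161
Denom = 161 + 23 + 120 + 24 + 24 + 73 = 425
RR1 = 161 / 425 = 0.3788

37.9%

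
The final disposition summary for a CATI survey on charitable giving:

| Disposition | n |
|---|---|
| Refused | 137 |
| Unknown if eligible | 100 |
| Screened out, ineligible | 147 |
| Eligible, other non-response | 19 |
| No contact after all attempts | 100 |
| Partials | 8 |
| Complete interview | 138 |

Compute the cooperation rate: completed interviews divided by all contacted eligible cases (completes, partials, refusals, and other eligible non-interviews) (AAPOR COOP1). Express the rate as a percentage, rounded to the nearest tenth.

Numerator → 138
Denom → 138 + 8 + 137 + 19 = 302
COOP1 = 138 / 302 = 0.4570

45.7%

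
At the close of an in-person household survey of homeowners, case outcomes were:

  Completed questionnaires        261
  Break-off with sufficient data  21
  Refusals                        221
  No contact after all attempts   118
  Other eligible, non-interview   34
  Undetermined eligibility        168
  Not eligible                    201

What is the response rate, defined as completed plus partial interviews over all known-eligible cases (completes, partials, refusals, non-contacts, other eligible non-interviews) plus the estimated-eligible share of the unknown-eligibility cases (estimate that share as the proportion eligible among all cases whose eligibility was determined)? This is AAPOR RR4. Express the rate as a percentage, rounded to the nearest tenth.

36.0%

Numerator = 261 + 21 = 282
Known eligible = 261 + 21 + 221 + 118 + 34 = 655
e = 655 / (655 + 201) = 655 / 856 = 0.7652
Eligible share of unknowns = 0.7652 × 168 = 128.55
Denominator = 655 + 128.55 = 783.55
RR4 = 282 / 783.55 = 0.3599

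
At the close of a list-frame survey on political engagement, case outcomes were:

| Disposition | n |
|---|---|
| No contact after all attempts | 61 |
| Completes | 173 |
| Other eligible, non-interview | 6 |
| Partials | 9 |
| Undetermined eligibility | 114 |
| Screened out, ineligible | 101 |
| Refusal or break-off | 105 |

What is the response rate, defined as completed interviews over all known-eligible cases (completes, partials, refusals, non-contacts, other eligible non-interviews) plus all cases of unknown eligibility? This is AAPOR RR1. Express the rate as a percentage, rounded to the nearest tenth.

Numerator = 173
Denom = 173 + 9 + 105 + 61 + 6 + 114 = 468
RR1 = 173 / 468 = 0.3697

37.0%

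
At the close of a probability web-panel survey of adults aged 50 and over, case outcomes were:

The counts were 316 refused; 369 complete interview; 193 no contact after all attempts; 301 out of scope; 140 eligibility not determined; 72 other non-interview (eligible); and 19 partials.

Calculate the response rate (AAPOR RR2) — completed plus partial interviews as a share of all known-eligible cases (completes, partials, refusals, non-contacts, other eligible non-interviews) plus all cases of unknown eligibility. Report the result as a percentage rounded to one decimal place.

Numerator = 369 + 19 = 388
Denom = 369 + 19 + 316 + 193 + 72 + 140 = 1109
RR2 = 388 / 1109 = 0.3499

35.0%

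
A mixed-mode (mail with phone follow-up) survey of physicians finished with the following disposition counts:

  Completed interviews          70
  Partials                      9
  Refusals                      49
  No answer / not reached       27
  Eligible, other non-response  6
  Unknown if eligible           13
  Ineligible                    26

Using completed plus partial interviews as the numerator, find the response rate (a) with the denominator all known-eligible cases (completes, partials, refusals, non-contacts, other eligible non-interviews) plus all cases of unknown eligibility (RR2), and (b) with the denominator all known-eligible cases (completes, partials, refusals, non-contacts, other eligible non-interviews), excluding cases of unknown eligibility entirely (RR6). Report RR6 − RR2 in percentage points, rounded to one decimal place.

3.7

Top = 70 + 9 = 79
Base = 70 + 9 + 49 + 27 + 6 + 13 = 174
RR2 = 79 / 174 = 0.4540
Base = 70 + 9 + 49 + 27 + 6 = 161
RR6 = 79 / 161 = 0.4907
Difference = 49.07 − 45.40 = 3.67 percentage points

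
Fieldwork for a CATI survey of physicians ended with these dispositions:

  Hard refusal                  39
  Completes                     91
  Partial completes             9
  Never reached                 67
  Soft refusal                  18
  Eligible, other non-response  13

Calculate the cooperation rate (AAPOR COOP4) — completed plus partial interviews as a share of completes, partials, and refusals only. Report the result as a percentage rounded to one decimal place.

Refusal or break-off = 39 + 18 = 57
Top: 91 + 9 = 100
Denom: 91 + 9 + 57 = 157
COOP4 = 100 / 157 = 0.6369

63.7%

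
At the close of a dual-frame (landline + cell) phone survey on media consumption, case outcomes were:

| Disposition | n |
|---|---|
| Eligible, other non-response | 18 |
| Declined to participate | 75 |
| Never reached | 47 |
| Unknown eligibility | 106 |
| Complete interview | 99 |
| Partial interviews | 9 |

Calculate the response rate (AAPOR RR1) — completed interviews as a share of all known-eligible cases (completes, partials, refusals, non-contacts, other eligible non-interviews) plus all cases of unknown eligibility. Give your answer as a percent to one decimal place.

Num → 99
Denom → 99 + 9 + 75 + 47 + 18 + 106 = 354
RR1 = 99 / 354 = 0.2797

28.0%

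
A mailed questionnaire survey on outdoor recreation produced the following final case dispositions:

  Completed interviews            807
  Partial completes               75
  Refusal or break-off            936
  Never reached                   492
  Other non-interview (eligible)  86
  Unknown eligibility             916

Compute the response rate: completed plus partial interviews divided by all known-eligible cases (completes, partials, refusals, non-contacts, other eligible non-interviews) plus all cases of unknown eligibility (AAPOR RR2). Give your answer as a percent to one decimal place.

26.6%

Top: 807 + 75 = 882
Denom: 807 + 75 + 936 + 492 + 86 + 916 = 3312
RR2 = 882 / 3312 = 0.2663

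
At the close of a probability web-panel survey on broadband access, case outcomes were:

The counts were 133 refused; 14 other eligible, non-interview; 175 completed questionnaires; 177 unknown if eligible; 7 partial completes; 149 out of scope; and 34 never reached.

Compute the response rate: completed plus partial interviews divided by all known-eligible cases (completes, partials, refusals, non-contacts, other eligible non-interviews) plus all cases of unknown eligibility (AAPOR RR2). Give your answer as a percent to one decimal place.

Numerator = 175 + 7 = 182
Denom = 175 + 7 + 133 + 34 + 14 + 177 = 540
RR2 = 182 / 540 = 0.3370

33.7%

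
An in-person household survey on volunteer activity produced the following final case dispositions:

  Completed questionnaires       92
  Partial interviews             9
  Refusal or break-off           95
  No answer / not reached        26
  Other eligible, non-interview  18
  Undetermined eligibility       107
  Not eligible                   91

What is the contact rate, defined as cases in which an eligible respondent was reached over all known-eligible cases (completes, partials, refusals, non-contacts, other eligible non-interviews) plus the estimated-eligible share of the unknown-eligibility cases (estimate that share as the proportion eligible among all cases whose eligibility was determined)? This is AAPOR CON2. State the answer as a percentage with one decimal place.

67.4%

Numerator = 92 + 9 + 95 + 18 = 214
Determined eligible = 92 + 9 + 95 + 26 + 18 = 240
e = 240 / (240 + 91) = 240 / 331 = 0.7251
Estimated eligible among unknowns = 0.7251 × 107 = 77.59
Base = 240 + 77.59 = 317.59
CON2 = 214 / 317.59 = 0.6738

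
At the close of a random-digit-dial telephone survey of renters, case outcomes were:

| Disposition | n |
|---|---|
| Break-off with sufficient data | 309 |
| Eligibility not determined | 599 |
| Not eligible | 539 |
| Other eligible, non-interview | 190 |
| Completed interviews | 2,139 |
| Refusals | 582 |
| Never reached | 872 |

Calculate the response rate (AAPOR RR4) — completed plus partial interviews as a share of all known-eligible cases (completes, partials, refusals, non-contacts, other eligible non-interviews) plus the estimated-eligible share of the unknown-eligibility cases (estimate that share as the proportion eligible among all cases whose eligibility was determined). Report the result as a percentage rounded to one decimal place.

Top = 2139 + 309 = 2448
Determined eligible = 2139 + 309 + 582 + 872 + 190 = 4092
e = 4092 / (4092 + 539) = 4092 / 4631 = 0.8836
e × U = 0.8836 × 599 = 529.28
Denominator = 4092 + 529.28 = 4621.28
RR4 = 2448 / 4621.28 = 0.5297

53.0%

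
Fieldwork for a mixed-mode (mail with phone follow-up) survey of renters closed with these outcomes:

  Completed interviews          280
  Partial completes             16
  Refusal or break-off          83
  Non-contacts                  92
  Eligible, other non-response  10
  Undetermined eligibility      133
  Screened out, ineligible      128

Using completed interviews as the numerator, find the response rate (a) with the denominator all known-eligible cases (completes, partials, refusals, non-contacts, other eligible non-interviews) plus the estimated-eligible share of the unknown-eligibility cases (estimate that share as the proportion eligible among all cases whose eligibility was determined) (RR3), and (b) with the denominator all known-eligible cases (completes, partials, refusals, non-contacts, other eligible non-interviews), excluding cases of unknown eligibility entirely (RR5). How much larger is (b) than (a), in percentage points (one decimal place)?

Numerator → 280
Determined eligible → 280 + 16 + 83 + 92 + 10 = 481
e = 481 / (481 + 128) = 481 / 609 = 0.7898
e × U → 0.7898 × 133 = 105.04
Base → 481 + 105.04 = 586.04
RR3 = 280 / 586.04 = 0.4778
Base → 280 + 16 + 83 + 92 + 10 = 481
RR5 = 280 / 481 = 0.5821
Difference = 58.21 − 47.78 = 10.43 percentage points

10.4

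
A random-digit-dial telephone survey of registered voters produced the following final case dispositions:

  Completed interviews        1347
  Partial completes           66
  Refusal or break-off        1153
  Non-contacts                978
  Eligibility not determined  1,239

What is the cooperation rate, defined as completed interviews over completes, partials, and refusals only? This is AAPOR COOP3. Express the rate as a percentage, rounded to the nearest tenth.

Numerator = 1347
Denom = 1347 + 66 + 1153 = 2566
COOP3 = 1347 / 2566 = 0.5249

52.5%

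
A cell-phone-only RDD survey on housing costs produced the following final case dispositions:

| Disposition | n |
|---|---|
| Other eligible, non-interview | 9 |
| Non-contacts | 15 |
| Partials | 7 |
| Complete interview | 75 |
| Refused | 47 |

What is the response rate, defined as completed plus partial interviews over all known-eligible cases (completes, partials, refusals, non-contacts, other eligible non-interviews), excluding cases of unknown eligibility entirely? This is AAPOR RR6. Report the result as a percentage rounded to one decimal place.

Top → 75 + 7 = 82
Denominator → 75 + 7 + 47 + 15 + 9 = 153
RR6 = 82 / 153 = 0.5359

53.6%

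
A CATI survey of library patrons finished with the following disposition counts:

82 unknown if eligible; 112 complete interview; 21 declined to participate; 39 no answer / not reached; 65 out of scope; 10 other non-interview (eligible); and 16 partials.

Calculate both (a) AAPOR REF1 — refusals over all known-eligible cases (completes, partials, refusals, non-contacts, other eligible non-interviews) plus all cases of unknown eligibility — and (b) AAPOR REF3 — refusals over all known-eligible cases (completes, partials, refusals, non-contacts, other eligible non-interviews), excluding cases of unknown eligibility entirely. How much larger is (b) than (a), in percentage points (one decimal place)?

Num = 21
Denom = 112 + 16 + 21 + 39 + 10 + 82 = 280
REF1 = 21 / 280 = 0.0750
Denom = 112 + 16 + 21 + 39 + 10 = 198
REF3 = 21 / 198 = 0.1061
Difference = 10.61 − 7.50 = 3.11 percentage points

3.1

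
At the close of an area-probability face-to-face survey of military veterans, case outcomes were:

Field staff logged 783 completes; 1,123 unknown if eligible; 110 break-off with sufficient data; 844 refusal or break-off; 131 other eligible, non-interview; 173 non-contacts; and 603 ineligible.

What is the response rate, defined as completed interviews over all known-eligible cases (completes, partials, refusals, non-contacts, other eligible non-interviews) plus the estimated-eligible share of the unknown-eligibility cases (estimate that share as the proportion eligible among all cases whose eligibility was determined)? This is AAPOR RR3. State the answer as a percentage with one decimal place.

Numerator = 783
Determined eligible = 783 + 110 + 844 + 173 + 131 = 2041
e = 2041 / (2041 + 603) = 2041 / 2644 = 0.7719
e × U = 0.7719 × 1123 = 866.84
Denominator = 2041 + 866.84 = 2907.84
RR3 = 783 / 2907.84 = 0.2693

26.9%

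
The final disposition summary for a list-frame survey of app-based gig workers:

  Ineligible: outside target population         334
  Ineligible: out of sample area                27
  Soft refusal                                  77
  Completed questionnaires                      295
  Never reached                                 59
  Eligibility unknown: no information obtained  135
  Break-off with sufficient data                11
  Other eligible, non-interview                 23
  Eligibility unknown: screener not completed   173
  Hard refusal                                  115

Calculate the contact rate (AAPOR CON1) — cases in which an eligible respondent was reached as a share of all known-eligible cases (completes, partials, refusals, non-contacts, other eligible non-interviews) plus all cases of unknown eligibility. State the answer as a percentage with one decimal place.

Declined to participate = 115 + 77 = 192
Undetermined eligibility = 173 + 135 = 308
Screened out, ineligible = 334 + 27 = 361
Top = 295 + 11 + 192 + 23 = 521
Denominator = 295 + 11 + 192 + 59 + 23 + 308 = 888
CON1 = 521 / 888 = 0.5867

58.7%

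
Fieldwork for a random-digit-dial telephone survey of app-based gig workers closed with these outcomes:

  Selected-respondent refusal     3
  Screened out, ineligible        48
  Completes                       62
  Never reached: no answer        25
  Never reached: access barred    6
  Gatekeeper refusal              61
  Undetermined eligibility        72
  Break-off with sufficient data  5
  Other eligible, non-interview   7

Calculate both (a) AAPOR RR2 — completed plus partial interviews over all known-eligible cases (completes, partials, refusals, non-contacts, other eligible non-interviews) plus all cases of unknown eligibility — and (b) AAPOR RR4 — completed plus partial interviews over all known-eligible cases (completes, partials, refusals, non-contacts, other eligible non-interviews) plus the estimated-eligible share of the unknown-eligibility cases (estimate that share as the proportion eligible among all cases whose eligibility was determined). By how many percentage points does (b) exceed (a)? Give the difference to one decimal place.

Refusals = 61 + 3 = 64
Never reached = 25 + 6 = 31
Numerator = 62 + 5 = 67
Base = 62 + 5 + 64 + 31 + 7 + 72 = 241
RR2 = 67 / 241 = 0.2780
Known eligible = 62 + 5 + 64 + 31 + 7 = 169
e = 169 / (169 + 48) = 169 / 217 = 0.7788
Eligible share of unknowns = 0.7788 × 72 = 56.07
Base = 169 + 56.07 = 225.07
RR4 = 67 / 225.07 = 0.2977
Difference = 29.77 − 27.80 = 1.97 percentage points

2.0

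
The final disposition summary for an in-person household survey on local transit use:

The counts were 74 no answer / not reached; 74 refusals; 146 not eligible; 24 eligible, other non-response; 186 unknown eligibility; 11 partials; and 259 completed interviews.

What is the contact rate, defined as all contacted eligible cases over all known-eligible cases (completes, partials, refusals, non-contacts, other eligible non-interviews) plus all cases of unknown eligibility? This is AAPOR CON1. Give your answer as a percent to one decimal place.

58.6%

Top → 259 + 11 + 74 + 24 = 368
Denominator → 259 + 11 + 74 + 74 + 24 + 186 = 628
CON1 = 368 / 628 = 0.5860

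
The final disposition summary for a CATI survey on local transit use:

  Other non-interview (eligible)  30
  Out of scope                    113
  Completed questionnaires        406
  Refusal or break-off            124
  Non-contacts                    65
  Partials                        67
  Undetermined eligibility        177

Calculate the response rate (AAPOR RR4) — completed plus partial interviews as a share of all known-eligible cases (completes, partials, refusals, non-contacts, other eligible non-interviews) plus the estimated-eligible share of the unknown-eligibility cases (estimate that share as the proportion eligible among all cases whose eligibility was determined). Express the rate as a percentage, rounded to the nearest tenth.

56.0%

Numerator: 406 + 67 = 473
Known eligible: 406 + 67 + 124 + 65 + 30 = 692
e = 692 / (692 + 113) = 692 / 805 = 0.8596
Estimated eligible among unknowns: 0.8596 × 177 = 152.15
Denominator: 692 + 152.15 = 844.15
RR4 = 473 / 844.15 = 0.5603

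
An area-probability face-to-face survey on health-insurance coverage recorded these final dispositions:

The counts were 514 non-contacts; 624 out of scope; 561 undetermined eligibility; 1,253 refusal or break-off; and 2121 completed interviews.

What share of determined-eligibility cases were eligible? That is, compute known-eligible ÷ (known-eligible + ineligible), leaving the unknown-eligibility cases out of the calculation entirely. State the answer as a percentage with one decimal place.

86.2%

Eligible (known) → 2121 + 1253 + 514 = 3888
e = 3888 / (3888 + 624) = 3888 / 4512 = 0.8617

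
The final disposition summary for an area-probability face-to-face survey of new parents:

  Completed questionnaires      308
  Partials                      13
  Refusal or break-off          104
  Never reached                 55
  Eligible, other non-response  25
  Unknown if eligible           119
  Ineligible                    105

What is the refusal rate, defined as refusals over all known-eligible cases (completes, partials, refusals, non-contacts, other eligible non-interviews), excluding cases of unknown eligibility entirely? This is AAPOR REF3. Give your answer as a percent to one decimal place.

20.6%

Num = 104
Base = 308 + 13 + 104 + 55 + 25 = 505
REF3 = 104 / 505 = 0.2059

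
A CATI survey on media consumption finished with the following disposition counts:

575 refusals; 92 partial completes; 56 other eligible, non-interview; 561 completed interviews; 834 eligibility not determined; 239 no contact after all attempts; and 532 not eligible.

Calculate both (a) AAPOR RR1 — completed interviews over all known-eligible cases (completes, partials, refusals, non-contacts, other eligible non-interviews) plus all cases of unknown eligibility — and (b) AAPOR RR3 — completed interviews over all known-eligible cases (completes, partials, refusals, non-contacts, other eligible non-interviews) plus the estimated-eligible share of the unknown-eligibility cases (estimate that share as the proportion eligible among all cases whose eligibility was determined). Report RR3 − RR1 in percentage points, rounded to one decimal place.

Top: 561
Denom: 561 + 92 + 575 + 239 + 56 + 834 = 2357
RR1 = 561 / 2357 = 0.2380
Known eligible: 561 + 92 + 575 + 239 + 56 = 1523
e = 1523 / (1523 + 532) = 1523 / 2055 = 0.7411
Eligible share of unknowns: 0.7411 × 834 = 618.08
Denom: 1523 + 618.08 = 2141.08
RR3 = 561 / 2141.08 = 0.2620
Difference = 26.20 − 23.80 = 2.40 percentage points

2.4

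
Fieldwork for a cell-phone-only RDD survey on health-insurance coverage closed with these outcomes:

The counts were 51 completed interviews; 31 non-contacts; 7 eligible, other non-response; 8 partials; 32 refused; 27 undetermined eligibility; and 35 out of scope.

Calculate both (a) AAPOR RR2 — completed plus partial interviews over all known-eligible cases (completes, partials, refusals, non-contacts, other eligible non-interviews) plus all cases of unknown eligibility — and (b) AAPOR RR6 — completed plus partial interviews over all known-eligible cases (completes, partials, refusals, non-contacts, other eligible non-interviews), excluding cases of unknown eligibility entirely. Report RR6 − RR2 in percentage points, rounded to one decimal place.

7.9

Top: 51 + 8 = 59
Base: 51 + 8 + 32 + 31 + 7 + 27 = 156
RR2 = 59 / 156 = 0.3782
Base: 51 + 8 + 32 + 31 + 7 = 129
RR6 = 59 / 129 = 0.4574
Difference = 45.74 − 37.82 = 7.92 percentage points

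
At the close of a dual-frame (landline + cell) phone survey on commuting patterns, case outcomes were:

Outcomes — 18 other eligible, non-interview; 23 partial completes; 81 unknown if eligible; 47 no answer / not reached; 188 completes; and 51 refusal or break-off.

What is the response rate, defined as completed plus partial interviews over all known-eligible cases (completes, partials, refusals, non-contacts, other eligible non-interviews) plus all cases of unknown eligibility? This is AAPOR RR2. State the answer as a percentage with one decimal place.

Num = 188 + 23 = 211
Denominator = 188 + 23 + 51 + 47 + 18 + 81 = 408
RR2 = 211 / 408 = 0.5172

51.7%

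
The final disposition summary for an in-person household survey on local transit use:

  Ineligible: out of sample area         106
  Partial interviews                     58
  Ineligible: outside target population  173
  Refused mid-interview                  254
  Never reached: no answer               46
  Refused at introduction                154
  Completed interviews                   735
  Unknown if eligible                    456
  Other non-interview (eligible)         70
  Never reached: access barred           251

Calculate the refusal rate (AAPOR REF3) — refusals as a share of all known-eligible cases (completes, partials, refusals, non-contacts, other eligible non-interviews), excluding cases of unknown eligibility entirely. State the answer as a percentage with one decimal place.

Declined to participate = 154 + 254 = 408
No contact after all attempts = 46 + 251 = 297
Out of scope = 173 + 106 = 279
Top: 408
Base: 735 + 58 + 408 + 297 + 70 = 1568
REF3 = 408 / 1568 = 0.2602

26.0%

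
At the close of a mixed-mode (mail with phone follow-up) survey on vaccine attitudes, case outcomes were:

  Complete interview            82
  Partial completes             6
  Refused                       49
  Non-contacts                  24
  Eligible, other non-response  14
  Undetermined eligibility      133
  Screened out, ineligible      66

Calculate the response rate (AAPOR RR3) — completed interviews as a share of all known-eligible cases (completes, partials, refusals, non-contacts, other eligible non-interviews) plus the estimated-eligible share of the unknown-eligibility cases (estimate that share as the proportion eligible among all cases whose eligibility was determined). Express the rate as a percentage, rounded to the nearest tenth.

Top = 82
Eligible (known) = 82 + 6 + 49 + 24 + 14 = 175
e = 175 / (175 + 66) = 175 / 241 = 0.7261
e × U = 0.7261 × 133 = 96.57
Denom = 175 + 96.57 = 271.57
RR3 = 82 / 271.57 = 0.3019

30.2%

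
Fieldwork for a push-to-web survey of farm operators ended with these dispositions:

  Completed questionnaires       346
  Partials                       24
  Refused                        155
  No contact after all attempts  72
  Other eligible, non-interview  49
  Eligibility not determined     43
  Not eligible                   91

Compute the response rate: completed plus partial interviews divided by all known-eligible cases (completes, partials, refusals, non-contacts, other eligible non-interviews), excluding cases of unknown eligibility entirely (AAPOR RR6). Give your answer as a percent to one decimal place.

Num = 346 + 24 = 370
Denom = 346 + 24 + 155 + 72 + 49 = 646
RR6 = 370 / 646 = 0.5728

57.3%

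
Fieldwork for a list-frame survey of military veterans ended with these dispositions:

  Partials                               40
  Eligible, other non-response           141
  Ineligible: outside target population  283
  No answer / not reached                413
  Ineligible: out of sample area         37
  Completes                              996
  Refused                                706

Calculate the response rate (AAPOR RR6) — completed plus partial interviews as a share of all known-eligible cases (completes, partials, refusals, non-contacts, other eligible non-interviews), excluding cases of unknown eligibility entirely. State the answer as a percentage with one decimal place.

45.1%

Ineligible = 283 + 37 = 320
Numerator → 996 + 40 = 1036
Base → 996 + 40 + 706 + 413 + 141 = 2296
RR6 = 1036 / 2296 = 0.4512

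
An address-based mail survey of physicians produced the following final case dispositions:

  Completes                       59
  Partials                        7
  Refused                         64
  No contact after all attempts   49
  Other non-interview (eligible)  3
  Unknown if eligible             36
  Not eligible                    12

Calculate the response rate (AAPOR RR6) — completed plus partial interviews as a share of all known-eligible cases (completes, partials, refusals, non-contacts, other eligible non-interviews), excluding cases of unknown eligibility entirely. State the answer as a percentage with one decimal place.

36.3%

Top → 59 + 7 = 66
Denominator → 59 + 7 + 64 + 49 + 3 = 182
RR6 = 66 / 182 = 0.3626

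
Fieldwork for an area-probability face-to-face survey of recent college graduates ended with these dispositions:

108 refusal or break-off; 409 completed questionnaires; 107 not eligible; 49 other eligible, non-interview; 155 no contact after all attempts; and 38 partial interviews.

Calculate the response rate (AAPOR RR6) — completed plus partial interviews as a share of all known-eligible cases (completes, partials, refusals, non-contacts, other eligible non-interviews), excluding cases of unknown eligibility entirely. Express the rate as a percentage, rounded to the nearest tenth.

Numerator: 409 + 38 = 447
Denom: 409 + 38 + 108 + 155 + 49 = 759
RR6 = 447 / 759 = 0.5889

58.9%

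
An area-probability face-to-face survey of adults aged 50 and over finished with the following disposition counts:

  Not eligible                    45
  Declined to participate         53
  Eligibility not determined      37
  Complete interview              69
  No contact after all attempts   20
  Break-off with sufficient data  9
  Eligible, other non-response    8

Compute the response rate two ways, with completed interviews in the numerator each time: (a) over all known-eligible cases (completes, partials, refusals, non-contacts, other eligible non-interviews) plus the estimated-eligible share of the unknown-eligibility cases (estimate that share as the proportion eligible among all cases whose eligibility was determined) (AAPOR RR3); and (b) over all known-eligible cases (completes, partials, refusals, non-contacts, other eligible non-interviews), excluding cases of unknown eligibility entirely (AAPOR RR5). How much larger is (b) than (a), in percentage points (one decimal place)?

6.7

Num → 69
Known eligible → 69 + 9 + 53 + 20 + 8 = 159
e = 159 / (159 + 45) = 159 / 204 = 0.7794
Estimated eligible among unknowns → 0.7794 × 37 = 28.84
Denominator → 159 + 28.84 = 187.84
RR3 = 69 / 187.84 = 0.3673
Denominator → 69 + 9 + 53 + 20 + 8 = 159
RR5 = 69 / 159 = 0.4340
Difference = 43.40 − 36.73 = 6.67 percentage points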